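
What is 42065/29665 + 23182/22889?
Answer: 330103963/135800437 ≈ 2.4308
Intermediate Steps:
42065/29665 + 23182/22889 = 42065*(1/29665) + 23182*(1/22889) = 8413/5933 + 23182/22889 = 330103963/135800437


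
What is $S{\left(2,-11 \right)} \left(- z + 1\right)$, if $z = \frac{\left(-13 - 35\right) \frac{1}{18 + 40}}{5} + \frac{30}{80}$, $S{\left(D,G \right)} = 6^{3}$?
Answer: $\frac{24759}{145} \approx 170.75$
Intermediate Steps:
$S{\left(D,G \right)} = 216$
$z = \frac{243}{1160}$ ($z = - \frac{48}{58} \cdot \frac{1}{5} + 30 \cdot \frac{1}{80} = \left(-48\right) \frac{1}{58} \cdot \frac{1}{5} + \frac{3}{8} = \left(- \frac{24}{29}\right) \frac{1}{5} + \frac{3}{8} = - \frac{24}{145} + \frac{3}{8} = \frac{243}{1160} \approx 0.20948$)
$S{\left(2,-11 \right)} \left(- z + 1\right) = 216 \left(\left(-1\right) \frac{243}{1160} + 1\right) = 216 \left(- \frac{243}{1160} + 1\right) = 216 \cdot \frac{917}{1160} = \frac{24759}{145}$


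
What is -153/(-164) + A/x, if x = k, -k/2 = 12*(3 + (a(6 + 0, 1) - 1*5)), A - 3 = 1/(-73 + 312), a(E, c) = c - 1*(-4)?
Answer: 78596/88191 ≈ 0.89120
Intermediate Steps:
a(E, c) = 4 + c (a(E, c) = c + 4 = 4 + c)
A = 718/239 (A = 3 + 1/(-73 + 312) = 3 + 1/239 = 718/239 ≈ 3.0042)
k = -72 (k = -24*(3 + ((4 + 1) - 1*5)) = -24*(3 + (5 - 5)) = -24*(3 + 0) = -24*3 = -2*36 = -72)
x = -72
-153/(-164) + A/x = -153/(-164) + (718/239)/(-72) = -153*(-1/164) + (718/239)*(-1/72) = 153/164 - 359/8604 = 78596/88191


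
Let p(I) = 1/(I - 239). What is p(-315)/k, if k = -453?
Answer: 1/250962 ≈ 3.9847e-6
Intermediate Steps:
p(I) = 1/(-239 + I)
p(-315)/k = 1/(-239 - 315*(-453)) = -1/453/(-554) = -1/554*(-1/453) = 1/250962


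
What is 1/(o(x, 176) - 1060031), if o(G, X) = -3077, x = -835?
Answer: -1/1063108 ≈ -9.4064e-7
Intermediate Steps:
1/(o(x, 176) - 1060031) = 1/(-3077 - 1060031) = 1/(-1063108) = -1/1063108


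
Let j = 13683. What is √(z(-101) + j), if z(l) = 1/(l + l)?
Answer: √558320930/202 ≈ 116.97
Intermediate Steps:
z(l) = 1/(2*l)
√(z(-101) + j) = √((½)/(-101) + 13683) = √((½)*(-1/101) + 13683) = √(-1/202 + 13683) = √(2763965/202) = √558320930/202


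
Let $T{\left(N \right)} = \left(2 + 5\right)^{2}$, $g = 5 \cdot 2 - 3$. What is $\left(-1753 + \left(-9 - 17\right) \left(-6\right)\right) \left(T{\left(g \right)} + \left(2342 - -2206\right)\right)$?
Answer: $-7341409$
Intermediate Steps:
$g = 7$ ($g = 10 - 3 = 7$)
$T{\left(N \right)} = 49$ ($T{\left(N \right)} = 7^{2} = 49$)
$\left(-1753 + \left(-9 - 17\right) \left(-6\right)\right) \left(T{\left(g \right)} + \left(2342 - -2206\right)\right) = \left(-1753 + \left(-9 - 17\right) \left(-6\right)\right) \left(49 + \left(2342 - -2206\right)\right) = \left(-1753 - -156\right) \left(49 + \left(2342 + 2206\right)\right) = \left(-1753 + 156\right) \left(49 + 4548\right) = \left(-1597\right) 4597 = -7341409$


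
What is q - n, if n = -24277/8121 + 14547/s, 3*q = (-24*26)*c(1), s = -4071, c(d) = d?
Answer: -2219878358/11020197 ≈ -201.44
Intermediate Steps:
q = -208 (q = (-24*26*1)/3 = (-624*1)/3 = (⅓)*(-624) = -208)
n = -72322618/11020197 (n = -24277/8121 + 14547/(-4071) = -24277*1/8121 + 14547*(-1/4071) = -24277/8121 - 4849/1357 = -72322618/11020197 ≈ -6.5627)
q - n = -208 - 1*(-72322618/11020197) = -208 + 72322618/11020197 = -2219878358/11020197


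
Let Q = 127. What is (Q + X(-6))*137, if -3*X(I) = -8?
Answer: 53293/3 ≈ 17764.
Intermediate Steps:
X(I) = 8/3 (X(I) = -⅓*(-8) = 8/3)
(Q + X(-6))*137 = (127 + 8/3)*137 = (389/3)*137 = 53293/3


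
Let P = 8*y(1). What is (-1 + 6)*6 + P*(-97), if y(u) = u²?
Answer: -746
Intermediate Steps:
P = 8 (P = 8*1² = 8*1 = 8)
(-1 + 6)*6 + P*(-97) = (-1 + 6)*6 + 8*(-97) = 5*6 - 776 = 30 - 776 = -746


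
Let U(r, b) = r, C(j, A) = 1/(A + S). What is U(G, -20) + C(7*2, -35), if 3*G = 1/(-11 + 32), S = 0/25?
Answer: -4/315 ≈ -0.012698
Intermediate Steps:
S = 0 (S = 0*(1/25) = 0)
C(j, A) = 1/A (C(j, A) = 1/(A + 0) = 1/A)
G = 1/63 (G = 1/(3*(-11 + 32)) = (⅓)/21 = (⅓)*(1/21) = 1/63 ≈ 0.015873)
U(G, -20) + C(7*2, -35) = 1/63 + 1/(-35) = 1/63 - 1/35 = -4/315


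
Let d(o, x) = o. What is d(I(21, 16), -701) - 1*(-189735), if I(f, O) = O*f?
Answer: 190071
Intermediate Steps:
d(I(21, 16), -701) - 1*(-189735) = 16*21 - 1*(-189735) = 336 + 189735 = 190071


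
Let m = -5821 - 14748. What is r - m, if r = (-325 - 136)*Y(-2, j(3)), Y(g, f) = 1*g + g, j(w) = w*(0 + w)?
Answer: 22413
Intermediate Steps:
j(w) = w² (j(w) = w*w = w²)
Y(g, f) = 2*g (Y(g, f) = g + g = 2*g)
r = 1844 (r = (-325 - 136)*(2*(-2)) = -461*(-4) = 1844)
m = -20569
r - m = 1844 - 1*(-20569) = 1844 + 20569 = 22413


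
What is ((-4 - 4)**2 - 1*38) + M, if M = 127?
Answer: 153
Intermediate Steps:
((-4 - 4)**2 - 1*38) + M = ((-4 - 4)**2 - 1*38) + 127 = ((-8)**2 - 38) + 127 = (64 - 38) + 127 = 26 + 127 = 153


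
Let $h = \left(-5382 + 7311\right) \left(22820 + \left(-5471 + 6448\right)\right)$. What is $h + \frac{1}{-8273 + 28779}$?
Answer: $\frac{941315892979}{20506} \approx 4.5904 \cdot 10^{7}$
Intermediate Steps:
$h = 45904413$ ($h = 1929 \left(22820 + 977\right) = 1929 \cdot 23797 = 45904413$)
$h + \frac{1}{-8273 + 28779} = 45904413 + \frac{1}{-8273 + 28779} = 45904413 + \frac{1}{20506} = \frac{941315892979}{20506}$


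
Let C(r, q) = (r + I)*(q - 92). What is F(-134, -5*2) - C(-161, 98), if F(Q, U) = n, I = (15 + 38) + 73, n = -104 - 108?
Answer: -2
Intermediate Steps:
n = -212
I = 126 (I = 53 + 73 = 126)
F(Q, U) = -212
C(r, q) = (-92 + q)*(126 + r) (C(r, q) = (r + 126)*(q - 92) = (126 + r)*(-92 + q) = (-92 + q)*(126 + r))
F(-134, -5*2) - C(-161, 98) = -212 - (-11592 - 92*(-161) + 126*98 + 98*(-161)) = -212 - (-11592 + 14812 + 12348 - 15778) = -212 - 1*(-210) = -212 + 210 = -2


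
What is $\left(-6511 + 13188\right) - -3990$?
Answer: $10667$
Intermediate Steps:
$\left(-6511 + 13188\right) - -3990 = 6677 + 3990 = 10667$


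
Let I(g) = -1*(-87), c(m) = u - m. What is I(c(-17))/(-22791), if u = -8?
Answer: -29/7597 ≈ -0.0038173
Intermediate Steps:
c(m) = -8 - m
I(g) = 87
I(c(-17))/(-22791) = 87/(-22791) = 87*(-1/22791) = -29/7597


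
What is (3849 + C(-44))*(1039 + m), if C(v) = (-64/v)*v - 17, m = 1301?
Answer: 8817120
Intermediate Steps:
C(v) = -81 (C(v) = -64 - 17 = -81)
(3849 + C(-44))*(1039 + m) = (3849 - 81)*(1039 + 1301) = 3768*2340 = 8817120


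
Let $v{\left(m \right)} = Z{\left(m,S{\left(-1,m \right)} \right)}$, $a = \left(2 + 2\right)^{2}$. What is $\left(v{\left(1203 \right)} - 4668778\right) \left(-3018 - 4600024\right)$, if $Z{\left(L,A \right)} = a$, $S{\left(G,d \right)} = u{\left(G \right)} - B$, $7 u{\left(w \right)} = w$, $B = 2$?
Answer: $21490507574004$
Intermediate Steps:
$u{\left(w \right)} = \frac{w}{7}$
$S{\left(G,d \right)} = -2 + \frac{G}{7}$ ($S{\left(G,d \right)} = \frac{G}{7} - 2 = -2 + \frac{G}{7}$)
$a = 16$ ($a = 4^{2} = 16$)
$Z{\left(L,A \right)} = 16$
$v{\left(m \right)} = 16$
$\left(v{\left(1203 \right)} - 4668778\right) \left(-3018 - 4600024\right) = \left(16 - 4668778\right) \left(-3018 - 4600024\right) = \left(-4668762\right) \left(-4603042\right) = 21490507574004$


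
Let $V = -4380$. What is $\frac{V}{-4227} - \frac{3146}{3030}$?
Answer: $- \frac{4457}{2134635} \approx -0.0020879$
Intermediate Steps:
$\frac{V}{-4227} - \frac{3146}{3030} = - \frac{4380}{-4227} - \frac{3146}{3030} = \left(-4380\right) \left(- \frac{1}{4227}\right) - \frac{1573}{1515} = \frac{1460}{1409} - \frac{1573}{1515} = - \frac{4457}{2134635}$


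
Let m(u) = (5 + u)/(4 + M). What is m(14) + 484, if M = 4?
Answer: 3891/8 ≈ 486.38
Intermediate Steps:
m(u) = 5/8 + u/8 (m(u) = (5 + u)/(4 + 4) = (5 + u)/8 = (5 + u)*(⅛) = 5/8 + u/8)
m(14) + 484 = (5/8 + (⅛)*14) + 484 = (5/8 + 7/4) + 484 = 19/8 + 484 = 3891/8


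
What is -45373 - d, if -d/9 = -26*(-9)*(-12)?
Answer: -70645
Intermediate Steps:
d = 25272 (d = -9*(-26*(-9))*(-12) = -2106*(-12) = -9*(-2808) = 25272)
-45373 - d = -45373 - 1*25272 = -45373 - 25272 = -70645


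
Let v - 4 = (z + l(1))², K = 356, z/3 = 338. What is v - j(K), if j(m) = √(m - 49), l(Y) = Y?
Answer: 1030229 - √307 ≈ 1.0302e+6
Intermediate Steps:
z = 1014 (z = 3*338 = 1014)
j(m) = √(-49 + m)
v = 1030229 (v = 4 + (1014 + 1)² = 4 + 1015² = 4 + 1030225 = 1030229)
v - j(K) = 1030229 - √(-49 + 356) = 1030229 - √307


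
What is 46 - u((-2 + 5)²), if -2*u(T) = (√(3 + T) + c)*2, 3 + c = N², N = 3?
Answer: 52 + 2*√3 ≈ 55.464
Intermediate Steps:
c = 6 (c = -3 + 3² = -3 + 9 = 6)
u(T) = -6 - √(3 + T) (u(T) = -(√(3 + T) + 6)*2/2 = -(6 + √(3 + T))*2/2 = -(12 + 2*√(3 + T))/2 = -6 - √(3 + T))
46 - u((-2 + 5)²) = 46 - (-6 - √(3 + (-2 + 5)²)) = 46 - (-6 - √(3 + 3²)) = 46 - (-6 - √(3 + 9)) = 46 - (-6 - √12) = 46 - (-6 - 2*√3) = 46 + (6 + 2*√3) = 52 + 2*√3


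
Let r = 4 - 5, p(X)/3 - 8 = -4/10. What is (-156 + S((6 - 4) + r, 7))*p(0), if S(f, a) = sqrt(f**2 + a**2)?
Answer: -17784/5 + 114*sqrt(2) ≈ -3395.6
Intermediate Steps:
p(X) = 114/5 (p(X) = 24 + 3*(-4/10) = 24 + 3*(-4*1/10) = 24 + 3*(-2/5) = 24 - 6/5 = 114/5)
r = -1
S(f, a) = sqrt(a**2 + f**2)
(-156 + S((6 - 4) + r, 7))*p(0) = (-156 + sqrt(7**2 + ((6 - 4) - 1)**2))*(114/5) = (-156 + sqrt(49 + (2 - 1)**2))*(114/5) = (-156 + sqrt(49 + 1**2))*(114/5) = (-156 + sqrt(49 + 1))*(114/5) = (-156 + sqrt(50))*(114/5) = (-156 + 5*sqrt(2))*(114/5) = -17784/5 + 114*sqrt(2)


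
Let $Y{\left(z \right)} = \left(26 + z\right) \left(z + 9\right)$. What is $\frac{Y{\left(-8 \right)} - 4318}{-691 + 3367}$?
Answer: $- \frac{1075}{669} \approx -1.6069$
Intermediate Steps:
$Y{\left(z \right)} = \left(9 + z\right) \left(26 + z\right)$ ($Y{\left(z \right)} = \left(26 + z\right) \left(9 + z\right) = \left(9 + z\right) \left(26 + z\right)$)
$\frac{Y{\left(-8 \right)} - 4318}{-691 + 3367} = \frac{\left(234 + \left(-8\right)^{2} + 35 \left(-8\right)\right) - 4318}{-691 + 3367} = \frac{\left(234 + 64 - 280\right) - 4318}{2676} = \left(18 - 4318\right) \frac{1}{2676} = \left(-4300\right) \frac{1}{2676} = - \frac{1075}{669}$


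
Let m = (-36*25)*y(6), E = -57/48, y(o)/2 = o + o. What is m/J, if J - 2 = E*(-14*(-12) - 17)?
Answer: 345600/2837 ≈ 121.82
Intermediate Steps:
y(o) = 4*o (y(o) = 2*(o + o) = 2*(2*o) = 4*o)
E = -19/16 (E = -57*1/48 = -19/16 ≈ -1.1875)
J = -2837/16 (J = 2 - 19*(-14*(-12) - 17)/16 = 2 - 19*(168 - 17)/16 = 2 - 19/16*151 = 2 - 2869/16 = -2837/16 ≈ -177.31)
m = -21600 (m = (-36*25)*(4*6) = -900*24 = -21600)
m/J = -21600/(-2837/16) = -21600*(-16/2837) = 345600/2837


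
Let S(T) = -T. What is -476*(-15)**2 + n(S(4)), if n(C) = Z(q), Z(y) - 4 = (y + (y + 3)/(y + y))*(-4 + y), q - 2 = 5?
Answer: -749510/7 ≈ -1.0707e+5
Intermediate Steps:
q = 7 (q = 2 + 5 = 7)
Z(y) = 4 + (-4 + y)*(y + (3 + y)/(2*y)) (Z(y) = 4 + (y + (y + 3)/(y + y))*(-4 + y) = 4 + (y + (3 + y)/((2*y)))*(-4 + y) = 4 + (y + (3 + y)*(1/(2*y)))*(-4 + y) = 4 + (y + (3 + y)/(2*y))*(-4 + y) = 4 + (-4 + y)*(y + (3 + y)/(2*y)))
n(C) = 190/7 (n(C) = 7/2 + 7**2 - 6/7 - 7/2*7 = 7/2 + 49 - 6*1/7 - 49/2 = 7/2 + 49 - 6/7 - 49/2 = 190/7)
-476*(-15)**2 + n(S(4)) = -476*(-15)**2 + 190/7 = -476*225 + 190/7 = -107100 + 190/7 = -749510/7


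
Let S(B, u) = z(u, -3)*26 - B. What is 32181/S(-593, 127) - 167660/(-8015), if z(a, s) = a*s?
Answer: 260697373/14928739 ≈ 17.463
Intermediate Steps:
S(B, u) = -B - 78*u (S(B, u) = (u*(-3))*26 - B = -3*u*26 - B = -78*u - B = -B - 78*u)
32181/S(-593, 127) - 167660/(-8015) = 32181/(-1*(-593) - 78*127) - 167660/(-8015) = 32181/(593 - 9906) - 167660*(-1/8015) = 32181/(-9313) + 33532/1603 = 32181*(-1/9313) + 33532/1603 = -32181/9313 + 33532/1603 = 260697373/14928739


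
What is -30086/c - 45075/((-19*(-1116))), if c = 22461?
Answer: -183374791/52918116 ≈ -3.4653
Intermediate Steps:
-30086/c - 45075/((-19*(-1116))) = -30086/22461 - 45075/((-19*(-1116))) = -30086*1/22461 - 45075/21204 = -30086/22461 - 45075*1/21204 = -30086/22461 - 15025/7068 = -183374791/52918116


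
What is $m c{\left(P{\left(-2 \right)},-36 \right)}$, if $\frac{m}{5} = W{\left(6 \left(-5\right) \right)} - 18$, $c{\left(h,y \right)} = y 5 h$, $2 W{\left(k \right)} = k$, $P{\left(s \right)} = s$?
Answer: $-59400$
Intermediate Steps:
$W{\left(k \right)} = \frac{k}{2}$
$c{\left(h,y \right)} = 5 h y$ ($c{\left(h,y \right)} = 5 y h = 5 h y$)
$m = -165$ ($m = 5 \left(\frac{6 \left(-5\right)}{2} - 18\right) = 5 \left(\frac{1}{2} \left(-30\right) - 18\right) = 5 \left(-15 - 18\right) = 5 \left(-33\right) = -165$)
$m c{\left(P{\left(-2 \right)},-36 \right)} = - 165 \cdot 5 \left(-2\right) \left(-36\right) = \left(-165\right) 360 = -59400$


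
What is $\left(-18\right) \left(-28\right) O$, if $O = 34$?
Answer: $17136$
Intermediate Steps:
$\left(-18\right) \left(-28\right) O = \left(-18\right) \left(-28\right) 34 = 504 \cdot 34 = 17136$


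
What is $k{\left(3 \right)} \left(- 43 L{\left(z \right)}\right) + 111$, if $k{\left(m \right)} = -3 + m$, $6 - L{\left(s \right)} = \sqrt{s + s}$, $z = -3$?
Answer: $111$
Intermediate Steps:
$L{\left(s \right)} = 6 - \sqrt{2} \sqrt{s}$ ($L{\left(s \right)} = 6 - \sqrt{s + s} = 6 - \sqrt{2 s} = 6 - \sqrt{2} \sqrt{s}$)
$k{\left(3 \right)} \left(- 43 L{\left(z \right)}\right) + 111 = \left(-3 + 3\right) \left(- 43 \left(6 - \sqrt{2} \sqrt{-3}\right)\right) + 111 = 0 \left(- 43 \left(6 - \sqrt{2} i \sqrt{3}\right)\right) + 111 = 0 \left(- 43 \left(6 - i \sqrt{6}\right)\right) + 111 = 0 \left(-258 + 43 i \sqrt{6}\right) + 111 = 0 + 111 = 111$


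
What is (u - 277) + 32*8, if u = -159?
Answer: -180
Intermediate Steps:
(u - 277) + 32*8 = (-159 - 277) + 32*8 = -436 + 256 = -180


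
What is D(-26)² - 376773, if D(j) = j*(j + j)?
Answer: 1451131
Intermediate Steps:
D(j) = 2*j² (D(j) = j*(2*j) = 2*j²)
D(-26)² - 376773 = (2*(-26)²)² - 376773 = (2*676)² - 376773 = 1352² - 376773 = 1827904 - 376773 = 1451131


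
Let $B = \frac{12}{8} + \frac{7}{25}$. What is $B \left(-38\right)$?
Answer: $- \frac{1691}{25} \approx -67.64$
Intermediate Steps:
$B = \frac{89}{50}$ ($B = 12 \cdot \frac{1}{8} + 7 \cdot \frac{1}{25} = \frac{3}{2} + \frac{7}{25} = \frac{89}{50} \approx 1.78$)
$B \left(-38\right) = \frac{89}{50} \left(-38\right) = - \frac{1691}{25}$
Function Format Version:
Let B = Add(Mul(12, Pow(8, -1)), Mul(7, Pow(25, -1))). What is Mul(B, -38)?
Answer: Rational(-1691, 25) ≈ -67.640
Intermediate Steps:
B = Rational(89, 50) (B = Add(Mul(12, Rational(1, 8)), Mul(7, Rational(1, 25))) = Add(Rational(3, 2), Rational(7, 25)) = Rational(89, 50) ≈ 1.7800)
Mul(B, -38) = Mul(Rational(89, 50), -38) = Rational(-1691, 25)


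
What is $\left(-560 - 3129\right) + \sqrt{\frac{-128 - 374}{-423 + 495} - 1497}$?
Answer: $-3689 + \frac{i \sqrt{54143}}{6} \approx -3689.0 + 38.781 i$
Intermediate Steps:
$\left(-560 - 3129\right) + \sqrt{\frac{-128 - 374}{-423 + 495} - 1497} = -3689 + \sqrt{- \frac{502}{72} - 1497} = -3689 + \sqrt{\left(-502\right) \frac{1}{72} - 1497} = -3689 + \sqrt{- \frac{251}{36} - 1497} = -3689 + \sqrt{- \frac{54143}{36}} = -3689 + \frac{i \sqrt{54143}}{6}$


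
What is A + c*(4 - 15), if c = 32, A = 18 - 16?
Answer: -350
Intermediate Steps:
A = 2
A + c*(4 - 15) = 2 + 32*(4 - 15) = 2 + 32*(-11) = 2 - 352 = -350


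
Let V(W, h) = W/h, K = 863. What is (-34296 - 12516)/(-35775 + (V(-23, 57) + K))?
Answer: 2668284/1990007 ≈ 1.3408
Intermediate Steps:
(-34296 - 12516)/(-35775 + (V(-23, 57) + K)) = (-34296 - 12516)/(-35775 + (-23/57 + 863)) = -46812/(-35775 + (-23*1/57 + 863)) = -46812/(-35775 + (-23/57 + 863)) = -46812/(-35775 + 49168/57) = -46812/(-1990007/57) = -46812*(-57/1990007) = 2668284/1990007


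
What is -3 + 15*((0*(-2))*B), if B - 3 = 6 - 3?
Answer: -3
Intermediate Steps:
B = 6 (B = 3 + (6 - 3) = 3 + 3 = 6)
-3 + 15*((0*(-2))*B) = -3 + 15*((0*(-2))*6) = -3 + 15*(0*6) = -3 + 15*0 = -3 + 0 = -3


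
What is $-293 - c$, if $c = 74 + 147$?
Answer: $-514$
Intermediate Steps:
$c = 221$
$-293 - c = -293 - 221 = -514$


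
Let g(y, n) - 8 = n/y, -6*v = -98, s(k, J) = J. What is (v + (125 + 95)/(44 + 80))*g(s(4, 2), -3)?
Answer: 10946/93 ≈ 117.70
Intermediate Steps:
v = 49/3 (v = -⅙*(-98) = 49/3 ≈ 16.333)
g(y, n) = 8 + n/y
(v + (125 + 95)/(44 + 80))*g(s(4, 2), -3) = (49/3 + (125 + 95)/(44 + 80))*(8 - 3/2) = (49/3 + 220/124)*(8 - 3*½) = (49/3 + 220*(1/124))*(8 - 3/2) = (49/3 + 55/31)*(13/2) = (1684/93)*(13/2) = 10946/93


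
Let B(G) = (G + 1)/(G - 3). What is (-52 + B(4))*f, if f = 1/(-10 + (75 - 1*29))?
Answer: -47/36 ≈ -1.3056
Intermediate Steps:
f = 1/36 (f = 1/(-10 + (75 - 29)) = 1/(-10 + 46) = 1/36 ≈ 0.027778)
B(G) = (1 + G)/(-3 + G)
(-52 + B(4))*f = (-52 + (1 + 4)/(-3 + 4))*(1/36) = (-52 + 5/1)*(1/36) = (-52 + 1*5)*(1/36) = (-52 + 5)*(1/36) = -47*1/36 = -47/36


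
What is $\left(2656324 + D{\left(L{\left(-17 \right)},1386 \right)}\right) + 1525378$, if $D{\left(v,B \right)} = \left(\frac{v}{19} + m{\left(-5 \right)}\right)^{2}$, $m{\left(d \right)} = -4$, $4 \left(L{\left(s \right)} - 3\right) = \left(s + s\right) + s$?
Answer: $\frac{24153628401}{5776} \approx 4.1817 \cdot 10^{6}$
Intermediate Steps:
$L{\left(s \right)} = 3 + \frac{3 s}{4}$ ($L{\left(s \right)} = 3 + \frac{\left(s + s\right) + s}{4} = 3 + \frac{2 s + s}{4} = 3 + \frac{3 s}{4}$)
$D{\left(v,B \right)} = \left(-4 + \frac{v}{19}\right)^{2}$ ($D{\left(v,B \right)} = \left(\frac{v}{19} - 4\right)^{2} = \left(-4 + \frac{v}{19}\right)^{2}$)
$\left(2656324 + D{\left(L{\left(-17 \right)},1386 \right)}\right) + 1525378 = \left(2656324 + \frac{\left(-76 + \left(3 + \frac{3}{4} \left(-17\right)\right)\right)^{2}}{361}\right) + 1525378 = \left(2656324 + \frac{\left(-76 + \left(3 - \frac{51}{4}\right)\right)^{2}}{361}\right) + 1525378 = \left(2656324 + \frac{\left(-76 - \frac{39}{4}\right)^{2}}{361}\right) + 1525378 = \left(2656324 + \frac{\left(- \frac{343}{4}\right)^{2}}{361}\right) + 1525378 = \left(2656324 + \frac{1}{361} \cdot \frac{117649}{16}\right) + 1525378 = \left(2656324 + \frac{117649}{5776}\right) + 1525378 = \frac{15343045073}{5776} + 1525378 = \frac{24153628401}{5776}$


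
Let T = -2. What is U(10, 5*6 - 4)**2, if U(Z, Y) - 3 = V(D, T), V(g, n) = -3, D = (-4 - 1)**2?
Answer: 0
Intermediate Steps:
D = 25 (D = (-5)**2 = 25)
U(Z, Y) = 0 (U(Z, Y) = 3 - 3 = 0)
U(10, 5*6 - 4)**2 = 0**2 = 0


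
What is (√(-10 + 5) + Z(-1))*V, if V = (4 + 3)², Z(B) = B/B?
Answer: 49 + 49*I*√5 ≈ 49.0 + 109.57*I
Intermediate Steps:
Z(B) = 1
V = 49 (V = 7² = 49)
(√(-10 + 5) + Z(-1))*V = (√(-10 + 5) + 1)*49 = (√(-5) + 1)*49 = (I*√5 + 1)*49 = (1 + I*√5)*49 = 49 + 49*I*√5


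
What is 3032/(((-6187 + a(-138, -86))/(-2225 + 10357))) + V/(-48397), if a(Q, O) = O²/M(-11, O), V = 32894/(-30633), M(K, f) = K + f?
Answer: -3545734976081275838/900698159443035 ≈ -3936.7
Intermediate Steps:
V = -32894/30633 (V = 32894*(-1/30633) = -32894/30633 ≈ -1.0738)
a(Q, O) = O²/(-11 + O)
3032/(((-6187 + a(-138, -86))/(-2225 + 10357))) + V/(-48397) = 3032/(((-6187 + (-86)²/(-11 - 86))/(-2225 + 10357))) - 32894/30633/(-48397) = 3032/(((-6187 + 7396/(-97))/8132)) - 32894/30633*(-1/48397) = 3032/(((-6187 + 7396*(-1/97))*(1/8132))) + 32894/1482545301 = 3032/(((-6187 - 7396/97)*(1/8132))) + 32894/1482545301 = 3032/((-607535/97*1/8132)) + 32894/1482545301 = 3032/(-607535/788804) + 32894/1482545301 = 3032*(-788804/607535) + 32894/1482545301 = -2391653728/607535 + 32894/1482545301 = -3545734976081275838/900698159443035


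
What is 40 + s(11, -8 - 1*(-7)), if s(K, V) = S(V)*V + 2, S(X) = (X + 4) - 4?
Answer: 43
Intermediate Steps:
S(X) = X (S(X) = (4 + X) - 4 = X)
s(K, V) = 2 + V² (s(K, V) = V*V + 2 = V² + 2 = 2 + V²)
40 + s(11, -8 - 1*(-7)) = 40 + (2 + (-8 - 1*(-7))²) = 40 + (2 + (-8 + 7)²) = 40 + (2 + (-1)²) = 40 + (2 + 1) = 40 + 3 = 43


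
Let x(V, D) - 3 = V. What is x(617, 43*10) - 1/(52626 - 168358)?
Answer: 71753841/115732 ≈ 620.00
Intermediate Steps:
x(V, D) = 3 + V
x(617, 43*10) - 1/(52626 - 168358) = (3 + 617) - 1/(52626 - 168358) = 620 - 1/(-115732) = 620 - 1*(-1/115732) = 620 + 1/115732 = 71753841/115732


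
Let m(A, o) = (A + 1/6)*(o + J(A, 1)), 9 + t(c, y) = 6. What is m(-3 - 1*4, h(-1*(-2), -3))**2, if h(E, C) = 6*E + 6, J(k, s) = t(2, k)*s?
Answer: 42025/4 ≈ 10506.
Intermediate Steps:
t(c, y) = -3 (t(c, y) = -9 + 6 = -3)
J(k, s) = -3*s
h(E, C) = 6 + 6*E
m(A, o) = (-3 + o)*(1/6 + A) (m(A, o) = (A + 1/6)*(o - 3*1) = (A + 1/6)*(o - 3) = (1/6 + A)*(-3 + o) = (-3 + o)*(1/6 + A))
m(-3 - 1*4, h(-1*(-2), -3))**2 = (-1/2 - 3*(-3 - 1*4) + (6 + 6*(-1*(-2)))/6 + (-3 - 1*4)*(6 + 6*(-1*(-2))))**2 = (-1/2 - 3*(-3 - 4) + (6 + 6*2)/6 + (-3 - 4)*(6 + 6*2))**2 = (-1/2 - 3*(-7) + (6 + 12)/6 - 7*(6 + 12))**2 = (-1/2 + 21 + (1/6)*18 - 7*18)**2 = (-1/2 + 21 + 3 - 126)**2 = (-205/2)**2 = 42025/4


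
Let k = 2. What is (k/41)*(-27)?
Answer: -54/41 ≈ -1.3171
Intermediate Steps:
(k/41)*(-27) = (2/41)*(-27) = -54/41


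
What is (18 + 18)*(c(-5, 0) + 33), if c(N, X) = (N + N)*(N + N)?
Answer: 4788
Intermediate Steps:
c(N, X) = 4*N² (c(N, X) = (2*N)*(2*N) = 4*N²)
(18 + 18)*(c(-5, 0) + 33) = (18 + 18)*(4*(-5)² + 33) = 36*(4*25 + 33) = 36*(100 + 33) = 36*133 = 4788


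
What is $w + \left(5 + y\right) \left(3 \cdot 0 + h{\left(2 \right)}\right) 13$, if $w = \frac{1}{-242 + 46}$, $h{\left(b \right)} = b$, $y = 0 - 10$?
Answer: $- \frac{25481}{196} \approx -130.01$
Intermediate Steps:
$y = -10$ ($y = 0 - 10 = -10$)
$w = - \frac{1}{196}$ ($w = \frac{1}{-196} = - \frac{1}{196} \approx -0.005102$)
$w + \left(5 + y\right) \left(3 \cdot 0 + h{\left(2 \right)}\right) 13 = - \frac{1}{196} + \left(5 - 10\right) \left(3 \cdot 0 + 2\right) 13 = - \frac{1}{196} + - 5 \left(0 + 2\right) 13 = - \frac{1}{196} + \left(-5\right) 2 \cdot 13 = - \frac{1}{196} - 130 = - \frac{25481}{196}$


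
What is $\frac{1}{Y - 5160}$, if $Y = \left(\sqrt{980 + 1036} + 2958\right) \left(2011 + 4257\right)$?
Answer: $\frac{193079}{3578006978832} - \frac{1567 \sqrt{14}}{7156013957664} \approx 5.3143 \cdot 10^{-8}$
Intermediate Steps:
$Y = 18540744 + 75216 \sqrt{14}$ ($Y = \left(\sqrt{2016} + 2958\right) 6268 = \left(12 \sqrt{14} + 2958\right) 6268 = \left(2958 + 12 \sqrt{14}\right) 6268 = 18540744 + 75216 \sqrt{14} \approx 1.8822 \cdot 10^{7}$)
$\frac{1}{Y - 5160} = \frac{1}{\left(18540744 + 75216 \sqrt{14}\right) - 5160} = \frac{1}{18535584 + 75216 \sqrt{14}}$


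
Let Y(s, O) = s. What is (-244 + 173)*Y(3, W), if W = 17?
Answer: -213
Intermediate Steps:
(-244 + 173)*Y(3, W) = (-244 + 173)*3 = -71*3 = -213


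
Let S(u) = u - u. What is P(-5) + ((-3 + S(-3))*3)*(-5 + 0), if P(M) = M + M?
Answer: 35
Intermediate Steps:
S(u) = 0
P(M) = 2*M
P(-5) + ((-3 + S(-3))*3)*(-5 + 0) = 2*(-5) + ((-3 + 0)*3)*(-5 + 0) = -10 - 3*3*(-5) = -10 - 9*(-5) = -10 + 45 = 35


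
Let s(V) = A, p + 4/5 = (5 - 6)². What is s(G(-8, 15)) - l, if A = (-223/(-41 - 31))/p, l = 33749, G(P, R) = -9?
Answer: -2428813/72 ≈ -33734.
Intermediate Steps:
p = ⅕ (p = -⅘ + (5 - 6)² = -⅘ + (-1)² = -⅘ + 1 = ⅕ ≈ 0.20000)
A = 1115/72 (A = (-223/(-41 - 31))/(⅕) = -223/(-72)*5 = -223*(-1/72)*5 = (223/72)*5 = 1115/72 ≈ 15.486)
s(V) = 1115/72
s(G(-8, 15)) - l = 1115/72 - 1*33749 = 1115/72 - 33749 = -2428813/72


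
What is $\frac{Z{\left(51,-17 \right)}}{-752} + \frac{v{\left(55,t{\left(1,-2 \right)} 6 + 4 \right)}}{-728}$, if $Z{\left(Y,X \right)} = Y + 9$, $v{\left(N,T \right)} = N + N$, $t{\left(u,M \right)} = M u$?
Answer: $- \frac{1975}{8554} \approx -0.23089$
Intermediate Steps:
$v{\left(N,T \right)} = 2 N$
$Z{\left(Y,X \right)} = 9 + Y$
$\frac{Z{\left(51,-17 \right)}}{-752} + \frac{v{\left(55,t{\left(1,-2 \right)} 6 + 4 \right)}}{-728} = \frac{9 + 51}{-752} + \frac{2 \cdot 55}{-728} = 60 \left(- \frac{1}{752}\right) + 110 \left(- \frac{1}{728}\right) = - \frac{15}{188} - \frac{55}{364} = - \frac{1975}{8554}$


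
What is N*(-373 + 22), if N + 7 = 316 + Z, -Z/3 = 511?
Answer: 429624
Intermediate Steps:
Z = -1533 (Z = -3*511 = -1533)
N = -1224 (N = -7 + (316 - 1533) = -7 - 1217 = -1224)
N*(-373 + 22) = -1224*(-373 + 22) = -1224*(-351) = 429624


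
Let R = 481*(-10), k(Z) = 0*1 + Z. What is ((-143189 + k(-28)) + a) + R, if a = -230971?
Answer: -378998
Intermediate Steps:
k(Z) = Z (k(Z) = 0 + Z = Z)
R = -4810
((-143189 + k(-28)) + a) + R = ((-143189 - 28) - 230971) - 4810 = (-143217 - 230971) - 4810 = -374188 - 4810 = -378998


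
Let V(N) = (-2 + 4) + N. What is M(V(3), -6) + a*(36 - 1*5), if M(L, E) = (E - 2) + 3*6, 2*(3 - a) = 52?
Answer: -703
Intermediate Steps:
a = -23 (a = 3 - ½*52 = 3 - 26 = -23)
V(N) = 2 + N
M(L, E) = 16 + E (M(L, E) = (-2 + E) + 18 = 16 + E)
M(V(3), -6) + a*(36 - 1*5) = (16 - 6) - 23*(36 - 1*5) = 10 - 23*(36 - 5) = 10 - 23*31 = 10 - 713 = -703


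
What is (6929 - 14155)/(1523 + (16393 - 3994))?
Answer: -3613/6961 ≈ -0.51903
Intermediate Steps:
(6929 - 14155)/(1523 + (16393 - 3994)) = -7226/(1523 + 12399) = -7226/13922 = -7226*1/13922 = -3613/6961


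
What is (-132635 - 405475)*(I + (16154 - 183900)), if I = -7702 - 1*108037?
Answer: 152546113350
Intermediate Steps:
I = -115739 (I = -7702 - 108037 = -115739)
(-132635 - 405475)*(I + (16154 - 183900)) = (-132635 - 405475)*(-115739 + (16154 - 183900)) = -538110*(-115739 - 167746) = -538110*(-283485) = 152546113350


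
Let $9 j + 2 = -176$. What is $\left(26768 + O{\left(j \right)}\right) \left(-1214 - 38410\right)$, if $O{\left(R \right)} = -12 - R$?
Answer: $- \frac{3182890256}{3} \approx -1.061 \cdot 10^{9}$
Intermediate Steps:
$j = - \frac{178}{9}$ ($j = - \frac{2}{9} + \frac{1}{9} \left(-176\right) = - \frac{2}{9} - \frac{176}{9} = - \frac{178}{9} \approx -19.778$)
$\left(26768 + O{\left(j \right)}\right) \left(-1214 - 38410\right) = \left(26768 - - \frac{70}{9}\right) \left(-1214 - 38410\right) = \left(26768 + \left(-12 + \frac{178}{9}\right)\right) \left(-39624\right) = \left(26768 + \frac{70}{9}\right) \left(-39624\right) = \frac{240982}{9} \left(-39624\right) = - \frac{3182890256}{3}$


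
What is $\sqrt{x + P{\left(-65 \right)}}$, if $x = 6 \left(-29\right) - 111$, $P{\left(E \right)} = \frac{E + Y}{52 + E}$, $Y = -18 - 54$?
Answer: $\frac{4 i \sqrt{2899}}{13} \approx 16.567 i$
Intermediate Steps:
$Y = -72$ ($Y = -18 - 54 = -72$)
$P{\left(E \right)} = \frac{-72 + E}{52 + E}$ ($P{\left(E \right)} = \frac{E - 72}{52 + E} = \frac{-72 + E}{52 + E}$)
$x = -285$ ($x = -174 - 111 = -285$)
$\sqrt{x + P{\left(-65 \right)}} = \sqrt{-285 + \frac{-72 - 65}{52 - 65}} = \sqrt{-285 + \frac{1}{-13} \left(-137\right)} = \sqrt{-285 - - \frac{137}{13}} = \sqrt{-285 + \frac{137}{13}} = \sqrt{- \frac{3568}{13}} = \frac{4 i \sqrt{2899}}{13}$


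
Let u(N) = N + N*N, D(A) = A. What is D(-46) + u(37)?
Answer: 1360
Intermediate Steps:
u(N) = N + N²
D(-46) + u(37) = -46 + 37*(1 + 37) = -46 + 37*38 = -46 + 1406 = 1360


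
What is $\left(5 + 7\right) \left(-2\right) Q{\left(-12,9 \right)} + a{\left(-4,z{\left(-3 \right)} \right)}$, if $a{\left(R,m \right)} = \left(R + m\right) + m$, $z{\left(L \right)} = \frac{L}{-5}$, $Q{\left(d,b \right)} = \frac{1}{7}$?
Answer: $- \frac{218}{35} \approx -6.2286$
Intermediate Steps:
$Q{\left(d,b \right)} = \frac{1}{7}$
$z{\left(L \right)} = - \frac{L}{5}$ ($z{\left(L \right)} = L \left(- \frac{1}{5}\right) = - \frac{L}{5}$)
$a{\left(R,m \right)} = R + 2 m$
$\left(5 + 7\right) \left(-2\right) Q{\left(-12,9 \right)} + a{\left(-4,z{\left(-3 \right)} \right)} = \left(5 + 7\right) \left(-2\right) \frac{1}{7} - \left(4 - 2 \left(\left(- \frac{1}{5}\right) \left(-3\right)\right)\right) = 12 \left(-2\right) \frac{1}{7} + \left(-4 + 2 \cdot \frac{3}{5}\right) = \left(-24\right) \frac{1}{7} + \left(-4 + \frac{6}{5}\right) = - \frac{24}{7} - \frac{14}{5} = - \frac{218}{35}$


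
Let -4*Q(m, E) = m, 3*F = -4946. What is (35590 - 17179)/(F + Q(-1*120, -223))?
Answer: -55233/4856 ≈ -11.374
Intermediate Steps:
F = -4946/3 (F = (⅓)*(-4946) = -4946/3 ≈ -1648.7)
Q(m, E) = -m/4
(35590 - 17179)/(F + Q(-1*120, -223)) = (35590 - 17179)/(-4946/3 - (-1)*120/4) = 18411/(-4946/3 - ¼*(-120)) = 18411/(-4946/3 + 30) = 18411/(-4856/3) = 18411*(-3/4856) = -55233/4856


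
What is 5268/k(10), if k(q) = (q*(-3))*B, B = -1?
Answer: 878/5 ≈ 175.60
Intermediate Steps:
k(q) = 3*q (k(q) = (q*(-3))*(-1) = -3*q*(-1) = 3*q)
5268/k(10) = 5268/((3*10)) = 5268/30 = 5268*(1/30) = 878/5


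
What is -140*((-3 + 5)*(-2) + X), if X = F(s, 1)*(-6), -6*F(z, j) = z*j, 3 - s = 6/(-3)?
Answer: -140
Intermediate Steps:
s = 5 (s = 3 - 6/(-3) = 3 - 6*(-1)/3 = 3 - 1*(-2) = 3 + 2 = 5)
F(z, j) = -j*z/6 (F(z, j) = -z*j/6 = -j*z/6)
X = 5 (X = -⅙*1*5*(-6) = -⅚*(-6) = 5)
-140*((-3 + 5)*(-2) + X) = -140*((-3 + 5)*(-2) + 5) = -140*(2*(-2) + 5) = -140*(-4 + 5) = -140*1 = -140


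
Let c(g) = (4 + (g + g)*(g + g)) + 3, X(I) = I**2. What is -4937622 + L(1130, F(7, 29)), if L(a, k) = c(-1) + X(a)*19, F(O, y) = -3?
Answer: 19323489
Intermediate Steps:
c(g) = 7 + 4*g**2 (c(g) = (4 + (2*g)*(2*g)) + 3 = (4 + 4*g**2) + 3 = 7 + 4*g**2)
L(a, k) = 11 + 19*a**2 (L(a, k) = (7 + 4*(-1)**2) + a**2*19 = (7 + 4*1) + 19*a**2 = (7 + 4) + 19*a**2 = 11 + 19*a**2)
-4937622 + L(1130, F(7, 29)) = -4937622 + (11 + 19*1130**2) = -4937622 + (11 + 19*1276900) = -4937622 + (11 + 24261100) = -4937622 + 24261111 = 19323489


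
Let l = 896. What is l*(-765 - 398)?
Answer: -1042048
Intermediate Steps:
l*(-765 - 398) = 896*(-765 - 398) = 896*(-1163) = -1042048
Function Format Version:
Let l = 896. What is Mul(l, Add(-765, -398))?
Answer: -1042048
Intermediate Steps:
Mul(l, Add(-765, -398)) = Mul(896, Add(-765, -398)) = Mul(896, -1163) = -1042048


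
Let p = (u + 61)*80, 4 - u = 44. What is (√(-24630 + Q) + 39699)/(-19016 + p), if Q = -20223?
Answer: -3609/1576 - I*√44853/17336 ≈ -2.29 - 0.012217*I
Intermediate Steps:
u = -40 (u = 4 - 1*44 = 4 - 44 = -40)
p = 1680 (p = (-40 + 61)*80 = 21*80 = 1680)
(√(-24630 + Q) + 39699)/(-19016 + p) = (√(-24630 - 20223) + 39699)/(-19016 + 1680) = (√(-44853) + 39699)/(-17336) = (I*√44853 + 39699)*(-1/17336) = (39699 + I*√44853)*(-1/17336) = -3609/1576 - I*√44853/17336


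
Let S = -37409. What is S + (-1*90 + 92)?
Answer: -37407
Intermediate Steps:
S + (-1*90 + 92) = -37409 + (-1*90 + 92) = -37409 + (-90 + 92) = -37409 + 2 = -37407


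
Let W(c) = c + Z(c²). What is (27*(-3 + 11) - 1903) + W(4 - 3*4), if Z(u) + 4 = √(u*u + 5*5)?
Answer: -1699 + √4121 ≈ -1634.8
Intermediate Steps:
Z(u) = -4 + √(25 + u²) (Z(u) = -4 + √(u*u + 5*5) = -4 + √(u² + 25) = -4 + √(25 + u²))
W(c) = -4 + c + √(25 + c⁴) (W(c) = c + (-4 + √(25 + (c²)²)) = c + (-4 + √(25 + c⁴)) = -4 + c + √(25 + c⁴))
(27*(-3 + 11) - 1903) + W(4 - 3*4) = (27*(-3 + 11) - 1903) + (-4 + (4 - 3*4) + √(25 + (4 - 3*4)⁴)) = (27*8 - 1903) + (-4 + (4 - 12) + √(25 + (4 - 12)⁴)) = (216 - 1903) + (-4 - 8 + √(25 + (-8)⁴)) = -1687 + (-4 - 8 + √(25 + 4096)) = -1687 + (-4 - 8 + √4121) = -1687 + (-12 + √4121) = -1699 + √4121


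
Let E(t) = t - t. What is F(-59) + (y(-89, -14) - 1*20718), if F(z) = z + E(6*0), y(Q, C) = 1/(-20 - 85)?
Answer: -2181586/105 ≈ -20777.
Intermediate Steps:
E(t) = 0
y(Q, C) = -1/105 (y(Q, C) = 1/(-105) = -1/105)
F(z) = z (F(z) = z + 0 = z)
F(-59) + (y(-89, -14) - 1*20718) = -59 + (-1/105 - 1*20718) = -59 + (-1/105 - 20718) = -59 - 2175391/105 = -2181586/105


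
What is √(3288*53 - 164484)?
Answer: 2*√2445 ≈ 98.894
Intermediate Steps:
√(3288*53 - 164484) = √(174264 - 164484) = √9780 = 2*√2445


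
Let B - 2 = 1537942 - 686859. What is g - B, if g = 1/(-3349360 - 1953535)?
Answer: -4513214391076/5302895 ≈ -8.5109e+5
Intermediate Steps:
g = -1/5302895 (g = 1/(-5302895) = -1/5302895 ≈ -1.8858e-7)
B = 851085 (B = 2 + (1537942 - 686859) = 2 + 851083 = 851085)
g - B = -1/5302895 - 1*851085 = -1/5302895 - 851085 = -4513214391076/5302895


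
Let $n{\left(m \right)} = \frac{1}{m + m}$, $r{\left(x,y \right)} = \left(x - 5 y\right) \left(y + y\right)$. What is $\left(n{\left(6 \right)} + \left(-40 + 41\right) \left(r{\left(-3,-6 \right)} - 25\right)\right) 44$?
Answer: $- \frac{46057}{3} \approx -15352.0$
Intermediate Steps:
$r{\left(x,y \right)} = 2 y \left(x - 5 y\right)$ ($r{\left(x,y \right)} = \left(x - 5 y\right) 2 y = 2 y \left(x - 5 y\right)$)
$n{\left(m \right)} = \frac{1}{2 m}$
$\left(n{\left(6 \right)} + \left(-40 + 41\right) \left(r{\left(-3,-6 \right)} - 25\right)\right) 44 = \left(\frac{1}{2 \cdot 6} + \left(-40 + 41\right) \left(2 \left(-6\right) \left(-3 - -30\right) - 25\right)\right) 44 = \left(\frac{1}{2} \cdot \frac{1}{6} + 1 \left(2 \left(-6\right) \left(-3 + 30\right) - 25\right)\right) 44 = \left(\frac{1}{12} + 1 \left(2 \left(-6\right) 27 - 25\right)\right) 44 = \left(\frac{1}{12} + 1 \left(-324 - 25\right)\right) 44 = \left(\frac{1}{12} + 1 \left(-349\right)\right) 44 = \left(\frac{1}{12} - 349\right) 44 = \left(- \frac{4187}{12}\right) 44 = - \frac{46057}{3}$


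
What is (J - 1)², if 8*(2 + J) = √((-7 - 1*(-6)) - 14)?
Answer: (24 - I*√15)²/64 ≈ 8.7656 - 2.9047*I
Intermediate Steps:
J = -2 + I*√15/8 (J = -2 + √((-7 - 1*(-6)) - 14)/8 = -2 + √((-7 + 6) - 14)/8 = -2 + √(-1 - 14)/8 = -2 + √(-15)/8 = -2 + (I*√15)/8 = -2 + I*√15/8 ≈ -2.0 + 0.48412*I)
(J - 1)² = ((-2 + I*√15/8) - 1)² = (-3 + I*√15/8)²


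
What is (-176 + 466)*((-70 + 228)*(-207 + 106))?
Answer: -4627820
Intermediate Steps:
(-176 + 466)*((-70 + 228)*(-207 + 106)) = 290*(158*(-101)) = 290*(-15958) = -4627820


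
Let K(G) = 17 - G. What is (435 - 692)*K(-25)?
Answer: -10794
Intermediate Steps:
(435 - 692)*K(-25) = (435 - 692)*(17 - 1*(-25)) = -257*(17 + 25) = -257*42 = -10794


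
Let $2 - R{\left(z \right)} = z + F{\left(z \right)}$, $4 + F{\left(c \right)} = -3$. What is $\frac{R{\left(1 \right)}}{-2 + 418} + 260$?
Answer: $\frac{13521}{52} \approx 260.02$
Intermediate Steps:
$F{\left(c \right)} = -7$ ($F{\left(c \right)} = -4 - 3 = -7$)
$R{\left(z \right)} = 9 - z$ ($R{\left(z \right)} = 2 - \left(z - 7\right) = 2 - \left(-7 + z\right) = 9 - z$)
$\frac{R{\left(1 \right)}}{-2 + 418} + 260 = \frac{9 - 1}{-2 + 418} + 260 = \frac{9 - 1}{416} + 260 = \frac{1}{416} \cdot 8 + 260 = \frac{1}{52} + 260 = \frac{13521}{52}$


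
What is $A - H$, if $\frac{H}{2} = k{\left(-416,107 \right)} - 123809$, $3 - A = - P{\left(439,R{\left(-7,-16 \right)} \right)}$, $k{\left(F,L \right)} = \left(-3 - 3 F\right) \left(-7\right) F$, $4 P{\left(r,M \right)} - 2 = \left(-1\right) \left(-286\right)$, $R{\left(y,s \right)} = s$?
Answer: $-7003187$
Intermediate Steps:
$P{\left(r,M \right)} = 72$ ($P{\left(r,M \right)} = \frac{1}{2} + \frac{\left(-1\right) \left(-286\right)}{4} = \frac{1}{2} + \frac{1}{4} \cdot 286 = \frac{1}{2} + \frac{143}{2} = 72$)
$k{\left(F,L \right)} = F \left(21 + 21 F\right)$ ($k{\left(F,L \right)} = \left(21 + 21 F\right) F = F \left(21 + 21 F\right)$)
$A = 75$ ($A = 3 - \left(-1\right) 72 = 3 - -72 = 3 + 72 = 75$)
$H = 7003262$ ($H = 2 \left(21 \left(-416\right) \left(1 - 416\right) - 123809\right) = 2 \left(21 \left(-416\right) \left(-415\right) - 123809\right) = 2 \left(3625440 - 123809\right) = 2 \cdot 3501631 = 7003262$)
$A - H = 75 - 7003262 = -7003187$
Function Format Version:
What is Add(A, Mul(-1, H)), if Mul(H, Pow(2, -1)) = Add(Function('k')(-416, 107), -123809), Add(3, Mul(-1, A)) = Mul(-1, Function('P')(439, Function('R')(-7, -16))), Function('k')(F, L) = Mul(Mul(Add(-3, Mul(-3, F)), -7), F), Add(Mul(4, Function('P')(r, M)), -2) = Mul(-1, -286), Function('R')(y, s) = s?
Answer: -7003187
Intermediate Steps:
Function('P')(r, M) = 72 (Function('P')(r, M) = Add(Rational(1, 2), Mul(Rational(1, 4), Mul(-1, -286))) = Add(Rational(1, 2), Mul(Rational(1, 4), 286)) = Add(Rational(1, 2), Rational(143, 2)) = 72)
Function('k')(F, L) = Mul(F, Add(21, Mul(21, F))) (Function('k')(F, L) = Mul(Add(21, Mul(21, F)), F) = Mul(F, Add(21, Mul(21, F))))
A = 75 (A = Add(3, Mul(-1, Mul(-1, 72))) = Add(3, Mul(-1, -72)) = Add(3, 72) = 75)
H = 7003262 (H = Mul(2, Add(Mul(21, -416, Add(1, -416)), -123809)) = Mul(2, Add(Mul(21, -416, -415), -123809)) = Mul(2, Add(3625440, -123809)) = Mul(2, 3501631) = 7003262)
Add(A, Mul(-1, H)) = Add(75, Mul(-1, 7003262)) = Add(75, -7003262) = -7003187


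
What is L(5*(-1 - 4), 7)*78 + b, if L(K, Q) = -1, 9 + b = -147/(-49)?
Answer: -84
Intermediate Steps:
b = -6 (b = -9 - 147/(-49) = -9 - 147*(-1/49) = -9 + 3 = -6)
L(5*(-1 - 4), 7)*78 + b = -1*78 - 6 = -78 - 6 = -84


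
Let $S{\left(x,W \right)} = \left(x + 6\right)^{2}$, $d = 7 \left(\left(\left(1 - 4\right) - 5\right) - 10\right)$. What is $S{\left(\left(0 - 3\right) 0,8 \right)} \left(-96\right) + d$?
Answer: $-3582$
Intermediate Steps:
$d = -126$ ($d = 7 \left(\left(-3 - 5\right) - 10\right) = 7 \left(-8 - 10\right) = 7 \left(-18\right) = -126$)
$S{\left(x,W \right)} = \left(6 + x\right)^{2}$
$S{\left(\left(0 - 3\right) 0,8 \right)} \left(-96\right) + d = \left(6 + \left(0 - 3\right) 0\right)^{2} \left(-96\right) - 126 = \left(6 - 0\right)^{2} \left(-96\right) - 126 = \left(6 + 0\right)^{2} \left(-96\right) - 126 = 6^{2} \left(-96\right) - 126 = 36 \left(-96\right) - 126 = -3456 - 126 = -3582$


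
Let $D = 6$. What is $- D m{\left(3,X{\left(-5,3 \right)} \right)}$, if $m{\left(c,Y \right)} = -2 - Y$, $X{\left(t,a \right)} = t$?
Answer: $-18$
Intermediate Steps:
$- D m{\left(3,X{\left(-5,3 \right)} \right)} = \left(-1\right) 6 \left(-2 - -5\right) = - 6 \left(-2 + 5\right) = \left(-6\right) 3 = -18$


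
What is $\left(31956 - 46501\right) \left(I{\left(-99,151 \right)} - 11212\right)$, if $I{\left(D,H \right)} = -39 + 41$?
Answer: $163049450$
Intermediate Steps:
$I{\left(D,H \right)} = 2$
$\left(31956 - 46501\right) \left(I{\left(-99,151 \right)} - 11212\right) = \left(31956 - 46501\right) \left(2 - 11212\right) = \left(-14545\right) \left(-11210\right) = 163049450$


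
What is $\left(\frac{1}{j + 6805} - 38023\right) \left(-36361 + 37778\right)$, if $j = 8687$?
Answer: $- \frac{834687130355}{15492} \approx -5.3879 \cdot 10^{7}$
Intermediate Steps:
$\left(\frac{1}{j + 6805} - 38023\right) \left(-36361 + 37778\right) = \left(\frac{1}{8687 + 6805} - 38023\right) \left(-36361 + 37778\right) = \left(\frac{1}{15492} - 38023\right) 1417 = \left(- \frac{589052315}{15492}\right) 1417 = - \frac{834687130355}{15492}$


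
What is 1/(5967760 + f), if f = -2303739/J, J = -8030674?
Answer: 8030674/47925137373979 ≈ 1.6757e-7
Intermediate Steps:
f = 2303739/8030674 (f = -2303739/(-8030674) = -2303739*(-1/8030674) = 2303739/8030674 ≈ 0.28687)
1/(5967760 + f) = 1/(5967760 + 2303739/8030674) = 1/(47925137373979/8030674) = 8030674/47925137373979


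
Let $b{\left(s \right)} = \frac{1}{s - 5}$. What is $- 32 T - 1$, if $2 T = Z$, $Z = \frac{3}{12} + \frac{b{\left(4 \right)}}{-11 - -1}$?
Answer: $- \frac{33}{5} \approx -6.6$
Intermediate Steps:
$b{\left(s \right)} = \frac{1}{-5 + s}$
$Z = \frac{7}{20}$ ($Z = \frac{3}{12} + \frac{1}{\left(-5 + 4\right) \left(-11 - -1\right)} = 3 \cdot \frac{1}{12} + \frac{1}{\left(-1\right) \left(-11 + 1\right)} = \frac{1}{4} - \frac{1}{-10} = \frac{1}{4} - - \frac{1}{10} = \frac{1}{4} + \frac{1}{10} = \frac{7}{20} \approx 0.35$)
$T = \frac{7}{40}$ ($T = \frac{1}{2} \cdot \frac{7}{20} = \frac{7}{40} \approx 0.175$)
$- 32 T - 1 = \left(-32\right) \frac{7}{40} - 1 = - \frac{28}{5} - 1 = - \frac{33}{5}$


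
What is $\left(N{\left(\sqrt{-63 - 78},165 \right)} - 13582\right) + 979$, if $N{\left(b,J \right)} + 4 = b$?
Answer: $-12607 + i \sqrt{141} \approx -12607.0 + 11.874 i$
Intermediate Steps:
$N{\left(b,J \right)} = -4 + b$
$\left(N{\left(\sqrt{-63 - 78},165 \right)} - 13582\right) + 979 = \left(\left(-4 + \sqrt{-63 - 78}\right) - 13582\right) + 979 = \left(\left(-4 + \sqrt{-141}\right) - 13582\right) + 979 = \left(\left(-4 + i \sqrt{141}\right) - 13582\right) + 979 = \left(-13586 + i \sqrt{141}\right) + 979 = -12607 + i \sqrt{141}$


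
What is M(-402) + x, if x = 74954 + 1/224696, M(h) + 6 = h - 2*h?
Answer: 16930843601/224696 ≈ 75350.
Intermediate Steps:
M(h) = -6 - h (M(h) = -6 + (h - 2*h) = -6 - h)
x = 16841863985/224696 (x = 74954 + 1/224696 = 16841863985/224696 ≈ 74954.)
M(-402) + x = (-6 - 1*(-402)) + 16841863985/224696 = (-6 + 402) + 16841863985/224696 = 396 + 16841863985/224696 = 16930843601/224696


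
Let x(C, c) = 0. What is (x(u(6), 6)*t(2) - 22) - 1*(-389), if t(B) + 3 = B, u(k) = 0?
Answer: 367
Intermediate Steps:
t(B) = -3 + B
(x(u(6), 6)*t(2) - 22) - 1*(-389) = (0*(-3 + 2) - 22) - 1*(-389) = (0*(-1) - 22) + 389 = (0 - 22) + 389 = -22 + 389 = 367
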